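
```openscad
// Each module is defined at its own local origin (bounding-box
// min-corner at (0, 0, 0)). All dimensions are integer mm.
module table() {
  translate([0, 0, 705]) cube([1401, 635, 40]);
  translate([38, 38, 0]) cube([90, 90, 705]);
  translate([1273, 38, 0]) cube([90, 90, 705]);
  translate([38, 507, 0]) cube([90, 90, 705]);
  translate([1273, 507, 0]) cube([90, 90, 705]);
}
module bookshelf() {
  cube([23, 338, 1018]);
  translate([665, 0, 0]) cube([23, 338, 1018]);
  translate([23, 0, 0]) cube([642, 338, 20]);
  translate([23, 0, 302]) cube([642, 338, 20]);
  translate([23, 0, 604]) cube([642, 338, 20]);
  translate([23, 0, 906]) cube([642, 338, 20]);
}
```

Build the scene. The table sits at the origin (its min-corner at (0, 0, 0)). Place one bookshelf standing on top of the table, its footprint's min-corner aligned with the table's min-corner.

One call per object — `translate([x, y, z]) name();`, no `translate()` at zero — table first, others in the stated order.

table();
translate([0, 0, 745]) bookshelf();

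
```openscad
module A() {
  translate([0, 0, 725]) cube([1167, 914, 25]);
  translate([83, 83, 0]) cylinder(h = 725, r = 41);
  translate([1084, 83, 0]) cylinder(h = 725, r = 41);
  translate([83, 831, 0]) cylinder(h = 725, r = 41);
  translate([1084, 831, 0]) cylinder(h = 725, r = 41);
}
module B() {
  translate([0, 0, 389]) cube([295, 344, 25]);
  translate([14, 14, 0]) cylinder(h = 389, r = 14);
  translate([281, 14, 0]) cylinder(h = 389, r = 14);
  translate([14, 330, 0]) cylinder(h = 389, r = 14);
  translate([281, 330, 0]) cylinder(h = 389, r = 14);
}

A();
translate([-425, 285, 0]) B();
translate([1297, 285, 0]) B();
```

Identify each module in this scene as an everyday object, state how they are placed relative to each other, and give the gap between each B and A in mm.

A is a table. B is a stool. Two stools sit around the table at the −x, +x sides. The gap between each stool and the table is 130 mm.

Each stool's nearest face is 130 mm from the table's bounding box.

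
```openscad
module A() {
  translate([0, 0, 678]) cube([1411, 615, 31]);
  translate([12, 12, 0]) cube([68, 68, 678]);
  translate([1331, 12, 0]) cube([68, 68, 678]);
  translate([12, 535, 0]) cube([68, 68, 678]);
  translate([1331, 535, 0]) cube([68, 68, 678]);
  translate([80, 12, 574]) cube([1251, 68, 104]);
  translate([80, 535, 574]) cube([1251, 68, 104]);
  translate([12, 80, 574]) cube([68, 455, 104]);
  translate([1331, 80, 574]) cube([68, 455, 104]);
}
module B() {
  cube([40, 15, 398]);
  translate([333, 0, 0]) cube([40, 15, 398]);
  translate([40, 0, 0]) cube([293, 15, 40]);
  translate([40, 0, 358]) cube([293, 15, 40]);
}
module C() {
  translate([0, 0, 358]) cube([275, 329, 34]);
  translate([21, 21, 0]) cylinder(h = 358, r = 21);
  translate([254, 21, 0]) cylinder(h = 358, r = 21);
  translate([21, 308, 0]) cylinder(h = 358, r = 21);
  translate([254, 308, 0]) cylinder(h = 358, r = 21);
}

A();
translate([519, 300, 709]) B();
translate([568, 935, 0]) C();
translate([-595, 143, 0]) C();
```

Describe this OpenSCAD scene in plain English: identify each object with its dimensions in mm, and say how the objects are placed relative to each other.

A is a rectangular dining table. The top is 1411×615×31 mm with its upper surface at z = 709 mm. It stands on four 68×68 mm square legs, each inset 12 mm from the nearest pair of top edges, running from the floor to the underside of the top. Four apron rails, 68 mm thick and 104 mm tall, run between adjacent legs with their top edges flush with the underside of the top and their outer faces flush with the legs' outer faces.

B is a rectangular picture frame lying in the x–z plane (depth along y). The opening is 293 mm wide (x) by 318 mm tall (z), surrounded by a border 40 mm wide on all four sides. The frame is 15 mm deep and is made of two full-height vertical stiles with two horizontal rails fitted between them.

C is a four-legged stool. The seat is a 275×329×34 mm slab whose top surface is at z = 392 mm; four round legs, each 42 mm in diameter, run from the floor (z = 0) to the underside of the seat, each leg's axis is inset half a diameter from the nearest pair of seat edges (so the leg's bounding box is flush with the corner).

The picture frame is on top of the table, centred. Two stools sit around the table at the +y, −x sides.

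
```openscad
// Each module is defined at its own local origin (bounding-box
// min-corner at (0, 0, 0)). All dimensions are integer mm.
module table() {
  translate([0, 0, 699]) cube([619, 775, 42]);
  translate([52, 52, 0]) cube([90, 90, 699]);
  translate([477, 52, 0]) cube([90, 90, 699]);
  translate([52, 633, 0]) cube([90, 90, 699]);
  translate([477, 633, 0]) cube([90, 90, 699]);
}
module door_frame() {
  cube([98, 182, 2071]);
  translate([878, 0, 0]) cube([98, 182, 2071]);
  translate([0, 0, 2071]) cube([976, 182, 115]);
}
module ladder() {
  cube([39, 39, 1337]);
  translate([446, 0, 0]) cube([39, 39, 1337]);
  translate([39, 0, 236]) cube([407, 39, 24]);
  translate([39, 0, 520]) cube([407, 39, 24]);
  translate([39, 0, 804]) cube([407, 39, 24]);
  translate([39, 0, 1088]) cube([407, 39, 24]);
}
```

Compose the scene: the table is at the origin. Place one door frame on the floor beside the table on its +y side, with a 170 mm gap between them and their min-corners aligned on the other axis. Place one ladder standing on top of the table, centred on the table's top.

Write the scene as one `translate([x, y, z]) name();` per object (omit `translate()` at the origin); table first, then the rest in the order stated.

table();
translate([0, 945, 0]) door_frame();
translate([67, 368, 741]) ladder();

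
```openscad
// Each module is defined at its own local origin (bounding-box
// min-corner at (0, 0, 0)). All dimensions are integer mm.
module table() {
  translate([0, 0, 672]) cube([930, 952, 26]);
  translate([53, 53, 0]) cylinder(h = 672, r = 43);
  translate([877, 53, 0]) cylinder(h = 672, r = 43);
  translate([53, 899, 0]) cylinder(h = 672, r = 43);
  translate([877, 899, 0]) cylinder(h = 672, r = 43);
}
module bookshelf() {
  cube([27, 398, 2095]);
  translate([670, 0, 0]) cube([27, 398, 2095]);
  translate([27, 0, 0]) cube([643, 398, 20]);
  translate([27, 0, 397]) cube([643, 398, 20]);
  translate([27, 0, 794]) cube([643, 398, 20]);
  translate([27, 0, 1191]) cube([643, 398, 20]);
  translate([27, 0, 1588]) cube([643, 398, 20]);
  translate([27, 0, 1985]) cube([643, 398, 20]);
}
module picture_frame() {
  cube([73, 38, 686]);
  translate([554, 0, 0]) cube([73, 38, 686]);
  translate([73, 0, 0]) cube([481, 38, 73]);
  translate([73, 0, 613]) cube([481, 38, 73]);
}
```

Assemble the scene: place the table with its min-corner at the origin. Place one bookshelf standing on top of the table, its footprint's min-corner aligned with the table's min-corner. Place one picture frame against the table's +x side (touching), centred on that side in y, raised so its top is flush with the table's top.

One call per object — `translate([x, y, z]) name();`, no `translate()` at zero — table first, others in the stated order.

table();
translate([0, 0, 698]) bookshelf();
translate([930, 457, 12]) picture_frame();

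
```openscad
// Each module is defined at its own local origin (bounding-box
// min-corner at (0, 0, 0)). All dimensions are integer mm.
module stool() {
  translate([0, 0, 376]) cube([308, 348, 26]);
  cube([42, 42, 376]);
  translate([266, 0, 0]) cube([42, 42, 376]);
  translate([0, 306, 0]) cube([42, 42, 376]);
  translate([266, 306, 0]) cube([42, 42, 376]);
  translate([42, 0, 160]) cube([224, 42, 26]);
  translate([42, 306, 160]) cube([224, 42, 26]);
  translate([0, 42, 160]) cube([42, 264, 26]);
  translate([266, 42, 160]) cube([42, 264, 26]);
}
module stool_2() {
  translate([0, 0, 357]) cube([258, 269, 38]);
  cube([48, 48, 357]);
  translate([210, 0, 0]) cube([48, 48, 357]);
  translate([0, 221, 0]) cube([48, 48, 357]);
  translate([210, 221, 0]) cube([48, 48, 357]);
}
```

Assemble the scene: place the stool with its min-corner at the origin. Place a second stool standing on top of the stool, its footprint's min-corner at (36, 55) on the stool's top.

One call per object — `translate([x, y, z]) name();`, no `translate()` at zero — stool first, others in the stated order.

stool();
translate([36, 55, 402]) stool_2();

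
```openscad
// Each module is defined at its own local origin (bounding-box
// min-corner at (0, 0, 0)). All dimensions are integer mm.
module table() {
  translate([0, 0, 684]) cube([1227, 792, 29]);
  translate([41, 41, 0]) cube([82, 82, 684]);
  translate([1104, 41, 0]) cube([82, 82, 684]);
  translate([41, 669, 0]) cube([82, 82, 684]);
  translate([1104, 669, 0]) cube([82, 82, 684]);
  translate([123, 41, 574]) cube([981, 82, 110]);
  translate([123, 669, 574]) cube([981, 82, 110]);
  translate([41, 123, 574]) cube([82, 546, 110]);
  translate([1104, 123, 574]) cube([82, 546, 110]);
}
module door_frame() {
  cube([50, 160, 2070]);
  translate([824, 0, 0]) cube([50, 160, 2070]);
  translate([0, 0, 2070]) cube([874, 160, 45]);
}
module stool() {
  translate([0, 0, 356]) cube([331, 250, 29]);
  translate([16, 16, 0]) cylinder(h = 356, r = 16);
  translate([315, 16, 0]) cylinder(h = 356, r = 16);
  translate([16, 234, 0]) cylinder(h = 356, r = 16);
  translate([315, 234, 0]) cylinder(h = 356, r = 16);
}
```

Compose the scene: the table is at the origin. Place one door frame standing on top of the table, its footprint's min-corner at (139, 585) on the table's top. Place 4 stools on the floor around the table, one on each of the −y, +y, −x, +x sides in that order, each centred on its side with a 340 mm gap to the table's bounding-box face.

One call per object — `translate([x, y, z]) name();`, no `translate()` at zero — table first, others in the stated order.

table();
translate([139, 585, 713]) door_frame();
translate([448, -590, 0]) stool();
translate([448, 1132, 0]) stool();
translate([-671, 271, 0]) stool();
translate([1567, 271, 0]) stool();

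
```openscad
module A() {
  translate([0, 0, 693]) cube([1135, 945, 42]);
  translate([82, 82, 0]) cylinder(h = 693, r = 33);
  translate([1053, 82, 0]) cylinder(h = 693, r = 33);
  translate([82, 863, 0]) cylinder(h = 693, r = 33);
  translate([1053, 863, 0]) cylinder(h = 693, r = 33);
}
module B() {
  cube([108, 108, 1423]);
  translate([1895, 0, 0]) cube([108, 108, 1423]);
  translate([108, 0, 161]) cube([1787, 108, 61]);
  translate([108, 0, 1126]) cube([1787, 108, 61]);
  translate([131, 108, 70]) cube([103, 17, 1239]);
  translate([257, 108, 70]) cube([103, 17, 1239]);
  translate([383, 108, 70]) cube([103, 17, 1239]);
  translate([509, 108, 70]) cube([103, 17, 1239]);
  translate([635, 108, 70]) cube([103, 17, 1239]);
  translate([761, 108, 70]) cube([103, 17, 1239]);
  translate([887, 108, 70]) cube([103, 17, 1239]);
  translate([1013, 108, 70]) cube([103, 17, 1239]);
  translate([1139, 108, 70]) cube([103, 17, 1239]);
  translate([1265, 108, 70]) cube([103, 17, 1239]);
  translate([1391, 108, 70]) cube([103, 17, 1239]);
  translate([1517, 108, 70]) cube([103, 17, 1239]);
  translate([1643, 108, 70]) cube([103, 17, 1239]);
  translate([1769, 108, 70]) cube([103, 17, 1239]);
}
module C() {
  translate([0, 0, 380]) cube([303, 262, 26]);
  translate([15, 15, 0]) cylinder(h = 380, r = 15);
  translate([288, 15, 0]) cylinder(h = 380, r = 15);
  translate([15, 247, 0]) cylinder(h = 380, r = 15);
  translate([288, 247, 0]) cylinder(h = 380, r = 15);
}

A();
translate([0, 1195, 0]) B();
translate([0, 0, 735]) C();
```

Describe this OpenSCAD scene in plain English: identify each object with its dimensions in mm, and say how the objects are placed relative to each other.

A is a rectangular dining table. The top is 1135×945×42 mm with its upper surface at z = 735 mm. It stands on four round legs of 66 mm diameter, each leg's bounding box inset 49 mm from the nearest pair of top edges, running from the floor to the underside of the top.

B is a fence section. Two 108×108 mm posts, 1423 mm tall, stand on the floor with a clear span of 1787 mm between their inner faces. Two horizontal rails of 108×61 mm section span the gap between the posts with their undersides at z = 161 mm and z = 1126 mm, flush with the posts' −y face. 14 pickets, each 103 mm wide, 17 mm thick and 1239 mm tall, are fixed to the +y face of the rails with their bottoms at z = 70 mm, evenly spaced across the span with equal gaps (rounded down to the nearest mm) at the −x end and between each pair — any rounding remainder accumulates at the +x end.

C is a four-legged stool. The seat is 303×262 mm, 26 mm thick, top at z = 406 mm. It stands on four round legs, each 30 mm in diameter, from z = 0 to the seat underside, each leg's axis is inset half a diameter from the nearest pair of seat edges (so the leg's bounding box is flush with the corner).

The fence section is on the floor beside the table on its +y side. The stool is on top of the table.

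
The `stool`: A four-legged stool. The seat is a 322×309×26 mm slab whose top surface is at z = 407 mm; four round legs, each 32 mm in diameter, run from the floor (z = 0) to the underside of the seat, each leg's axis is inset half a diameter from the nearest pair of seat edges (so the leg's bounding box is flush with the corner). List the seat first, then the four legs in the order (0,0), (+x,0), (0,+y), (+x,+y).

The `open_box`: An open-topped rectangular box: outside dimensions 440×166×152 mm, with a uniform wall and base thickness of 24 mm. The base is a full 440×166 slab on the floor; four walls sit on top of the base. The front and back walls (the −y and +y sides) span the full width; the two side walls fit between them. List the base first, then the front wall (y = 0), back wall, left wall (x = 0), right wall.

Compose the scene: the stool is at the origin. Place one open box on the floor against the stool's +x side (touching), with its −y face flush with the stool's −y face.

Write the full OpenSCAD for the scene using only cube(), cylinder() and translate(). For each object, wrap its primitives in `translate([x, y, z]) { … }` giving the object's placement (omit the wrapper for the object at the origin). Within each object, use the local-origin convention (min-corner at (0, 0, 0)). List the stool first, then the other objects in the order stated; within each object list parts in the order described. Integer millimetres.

translate([0, 0, 381]) cube([322, 309, 26]);
translate([16, 16, 0]) cylinder(h = 381, r = 16);
translate([306, 16, 0]) cylinder(h = 381, r = 16);
translate([16, 293, 0]) cylinder(h = 381, r = 16);
translate([306, 293, 0]) cylinder(h = 381, r = 16);
translate([322, 0, 0]) {
  cube([440, 166, 24]);
  translate([0, 0, 24]) cube([440, 24, 128]);
  translate([0, 142, 24]) cube([440, 24, 128]);
  translate([0, 24, 24]) cube([24, 118, 128]);
  translate([416, 24, 24]) cube([24, 118, 128]);
}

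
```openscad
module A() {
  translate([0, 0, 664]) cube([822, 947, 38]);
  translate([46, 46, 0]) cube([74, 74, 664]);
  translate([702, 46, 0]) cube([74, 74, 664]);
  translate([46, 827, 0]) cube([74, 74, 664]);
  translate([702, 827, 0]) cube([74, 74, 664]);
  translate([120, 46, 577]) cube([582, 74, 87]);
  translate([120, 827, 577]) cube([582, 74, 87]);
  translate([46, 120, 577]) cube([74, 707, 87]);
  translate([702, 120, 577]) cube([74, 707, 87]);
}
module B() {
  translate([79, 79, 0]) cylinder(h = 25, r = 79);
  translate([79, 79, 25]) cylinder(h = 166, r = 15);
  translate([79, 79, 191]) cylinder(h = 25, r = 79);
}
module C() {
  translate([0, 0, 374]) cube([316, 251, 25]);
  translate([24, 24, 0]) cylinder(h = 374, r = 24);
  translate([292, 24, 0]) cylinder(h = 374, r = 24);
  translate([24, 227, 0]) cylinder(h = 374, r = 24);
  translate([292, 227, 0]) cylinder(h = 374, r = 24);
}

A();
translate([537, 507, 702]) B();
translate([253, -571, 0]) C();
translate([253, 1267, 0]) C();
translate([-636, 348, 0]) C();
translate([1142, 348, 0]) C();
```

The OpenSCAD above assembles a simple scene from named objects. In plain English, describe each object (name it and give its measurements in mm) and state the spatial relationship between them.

A is a table: top 822 mm (x) × 947 mm (y), 38 mm thick, upper face at z = 702 mm, on four 74×74 mm square legs, each inset 46 mm from the nearest pair of top edges, running from z = 0 to the bottom of the top. Four apron rails, 74 mm thick and 87 mm tall, run between adjacent legs with their top edges flush with the underside of the top and their outer faces flush with the legs' outer faces.

B is a spool: two coaxial disc flanges of radius 79 mm and thickness 25 mm, joined by a core cylinder of radius 15 mm and height 166 mm. The lower flange rests on z = 0 and the three cylinders share a vertical axis.

C is a simple wooden stool: a rectangular seat 316 mm (x) by 251 mm (y), 25 mm thick, top face at z = 399 mm, on four round legs, each 48 mm in diameter. The legs rest on z = 0, each leg's axis is inset half a diameter from the nearest pair of seat edges (so the leg's bounding box is flush with the corner).

The spool is on top of the table. Four stools sit around the table at the −y, +y, −x, +x sides.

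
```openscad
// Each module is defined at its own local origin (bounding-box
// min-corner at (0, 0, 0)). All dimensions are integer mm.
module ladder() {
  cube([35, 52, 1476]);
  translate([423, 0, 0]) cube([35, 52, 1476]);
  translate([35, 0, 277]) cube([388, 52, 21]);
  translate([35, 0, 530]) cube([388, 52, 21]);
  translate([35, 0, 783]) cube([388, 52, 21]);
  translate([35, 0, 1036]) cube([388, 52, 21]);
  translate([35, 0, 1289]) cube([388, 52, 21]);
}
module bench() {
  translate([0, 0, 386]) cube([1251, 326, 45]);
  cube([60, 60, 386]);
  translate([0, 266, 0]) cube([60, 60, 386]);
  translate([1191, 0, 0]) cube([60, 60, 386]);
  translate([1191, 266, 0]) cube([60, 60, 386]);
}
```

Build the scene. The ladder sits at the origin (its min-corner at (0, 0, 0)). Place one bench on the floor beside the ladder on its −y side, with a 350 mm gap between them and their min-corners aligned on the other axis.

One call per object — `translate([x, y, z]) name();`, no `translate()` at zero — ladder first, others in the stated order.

ladder();
translate([0, -676, 0]) bench();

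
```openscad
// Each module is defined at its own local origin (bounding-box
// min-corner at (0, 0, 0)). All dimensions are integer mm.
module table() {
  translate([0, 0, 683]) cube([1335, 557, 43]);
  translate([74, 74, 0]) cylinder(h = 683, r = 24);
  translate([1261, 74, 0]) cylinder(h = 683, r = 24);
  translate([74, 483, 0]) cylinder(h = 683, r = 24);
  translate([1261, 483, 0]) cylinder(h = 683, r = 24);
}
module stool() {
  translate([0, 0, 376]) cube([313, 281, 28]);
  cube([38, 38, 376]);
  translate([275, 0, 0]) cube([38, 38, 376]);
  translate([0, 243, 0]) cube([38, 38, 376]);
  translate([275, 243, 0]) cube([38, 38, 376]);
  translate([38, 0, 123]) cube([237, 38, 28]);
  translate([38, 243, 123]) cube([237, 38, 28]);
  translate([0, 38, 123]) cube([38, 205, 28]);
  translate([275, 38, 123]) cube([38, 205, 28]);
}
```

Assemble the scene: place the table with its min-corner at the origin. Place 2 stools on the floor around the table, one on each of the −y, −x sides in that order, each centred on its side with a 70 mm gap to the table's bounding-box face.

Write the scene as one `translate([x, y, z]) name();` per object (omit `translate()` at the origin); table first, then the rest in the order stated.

table();
translate([511, -351, 0]) stool();
translate([-383, 138, 0]) stool();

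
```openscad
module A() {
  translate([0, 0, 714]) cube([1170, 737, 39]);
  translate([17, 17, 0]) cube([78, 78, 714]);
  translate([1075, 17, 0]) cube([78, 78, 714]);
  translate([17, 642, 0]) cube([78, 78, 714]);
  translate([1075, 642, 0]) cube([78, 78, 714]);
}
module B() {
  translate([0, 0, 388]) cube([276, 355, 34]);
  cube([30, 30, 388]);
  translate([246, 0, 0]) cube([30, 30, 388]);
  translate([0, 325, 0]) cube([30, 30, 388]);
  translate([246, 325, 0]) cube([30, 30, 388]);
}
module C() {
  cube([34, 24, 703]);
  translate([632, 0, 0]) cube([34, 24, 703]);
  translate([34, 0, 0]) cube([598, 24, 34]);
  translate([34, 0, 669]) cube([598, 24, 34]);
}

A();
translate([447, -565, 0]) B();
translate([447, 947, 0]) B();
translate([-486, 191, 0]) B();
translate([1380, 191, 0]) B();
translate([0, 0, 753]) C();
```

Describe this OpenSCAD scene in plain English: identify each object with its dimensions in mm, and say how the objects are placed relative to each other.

A is a table with a 1170×737 mm rectangular top, 39 mm thick, top surface at z = 753 mm, supported by four 78×78 mm square legs, each inset 17 mm from the nearest pair of top edges, running from the floor.

B is a four-legged stool. The seat is a 276×355×34 mm slab whose top surface is at z = 422 mm; four square legs, each 30×30 mm in cross-section, run from the floor (z = 0) to the underside of the seat, each flush with a corner of the seat.

C is a rectangular picture frame lying in the x–z plane (depth along y). The opening is 598 mm wide (x) by 635 mm tall (z), surrounded by a border 34 mm wide on all four sides. The frame is 24 mm deep and is made of two full-height vertical stiles with two horizontal rails fitted between them.

Four stools sit around the table at the −y, +y, −x, +x sides. The picture frame is on top of the table.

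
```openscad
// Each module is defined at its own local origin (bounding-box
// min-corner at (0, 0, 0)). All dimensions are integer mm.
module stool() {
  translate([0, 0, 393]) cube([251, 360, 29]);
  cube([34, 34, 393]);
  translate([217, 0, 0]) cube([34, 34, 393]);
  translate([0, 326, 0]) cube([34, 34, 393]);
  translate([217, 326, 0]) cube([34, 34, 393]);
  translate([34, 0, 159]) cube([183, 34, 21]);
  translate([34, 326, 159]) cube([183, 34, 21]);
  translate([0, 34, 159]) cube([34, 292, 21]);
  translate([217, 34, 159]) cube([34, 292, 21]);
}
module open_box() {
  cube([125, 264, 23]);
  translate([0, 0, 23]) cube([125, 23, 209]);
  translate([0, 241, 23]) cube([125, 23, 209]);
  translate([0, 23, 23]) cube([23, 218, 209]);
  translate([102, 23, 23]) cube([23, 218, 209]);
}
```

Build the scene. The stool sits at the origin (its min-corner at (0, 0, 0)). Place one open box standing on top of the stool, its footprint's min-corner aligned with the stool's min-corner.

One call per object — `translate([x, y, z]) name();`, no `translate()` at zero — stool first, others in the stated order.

stool();
translate([0, 0, 422]) open_box();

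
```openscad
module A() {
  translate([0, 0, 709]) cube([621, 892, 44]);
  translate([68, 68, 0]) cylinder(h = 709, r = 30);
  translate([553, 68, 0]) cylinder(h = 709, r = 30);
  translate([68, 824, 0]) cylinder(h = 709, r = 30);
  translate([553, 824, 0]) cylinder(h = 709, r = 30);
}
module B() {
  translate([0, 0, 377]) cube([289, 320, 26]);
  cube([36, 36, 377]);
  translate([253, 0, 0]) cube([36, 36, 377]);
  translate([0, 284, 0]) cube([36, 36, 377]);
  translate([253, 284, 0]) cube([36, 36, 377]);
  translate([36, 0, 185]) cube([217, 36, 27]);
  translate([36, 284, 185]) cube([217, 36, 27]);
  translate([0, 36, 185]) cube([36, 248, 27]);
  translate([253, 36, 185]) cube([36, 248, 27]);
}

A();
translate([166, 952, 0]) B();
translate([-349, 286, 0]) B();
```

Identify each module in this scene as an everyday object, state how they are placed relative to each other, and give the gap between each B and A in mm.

A is a table. B is a stool. Two stools sit around the table at the +y, −x sides. The gap between each stool and the table is 60 mm.

Each stool's nearest face is 60 mm from the table's bounding box.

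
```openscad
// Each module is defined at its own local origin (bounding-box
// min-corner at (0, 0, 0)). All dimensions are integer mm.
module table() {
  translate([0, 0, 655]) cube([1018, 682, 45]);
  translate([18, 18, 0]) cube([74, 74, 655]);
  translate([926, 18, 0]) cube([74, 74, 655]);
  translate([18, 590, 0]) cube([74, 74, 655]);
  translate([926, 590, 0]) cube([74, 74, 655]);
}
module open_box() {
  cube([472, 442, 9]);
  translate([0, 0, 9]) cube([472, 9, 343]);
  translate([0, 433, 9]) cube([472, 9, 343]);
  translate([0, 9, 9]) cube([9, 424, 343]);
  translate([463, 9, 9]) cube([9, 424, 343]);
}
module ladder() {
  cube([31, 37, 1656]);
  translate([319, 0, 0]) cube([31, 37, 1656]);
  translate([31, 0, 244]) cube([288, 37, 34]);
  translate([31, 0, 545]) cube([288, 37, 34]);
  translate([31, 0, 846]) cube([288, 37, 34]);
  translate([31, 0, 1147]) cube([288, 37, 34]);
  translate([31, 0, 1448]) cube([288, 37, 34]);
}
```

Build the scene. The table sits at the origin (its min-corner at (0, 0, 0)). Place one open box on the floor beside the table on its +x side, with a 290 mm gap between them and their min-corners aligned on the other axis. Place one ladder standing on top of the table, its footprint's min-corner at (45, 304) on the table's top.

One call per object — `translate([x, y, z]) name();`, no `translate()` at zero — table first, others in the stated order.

table();
translate([1308, 0, 0]) open_box();
translate([45, 304, 700]) ladder();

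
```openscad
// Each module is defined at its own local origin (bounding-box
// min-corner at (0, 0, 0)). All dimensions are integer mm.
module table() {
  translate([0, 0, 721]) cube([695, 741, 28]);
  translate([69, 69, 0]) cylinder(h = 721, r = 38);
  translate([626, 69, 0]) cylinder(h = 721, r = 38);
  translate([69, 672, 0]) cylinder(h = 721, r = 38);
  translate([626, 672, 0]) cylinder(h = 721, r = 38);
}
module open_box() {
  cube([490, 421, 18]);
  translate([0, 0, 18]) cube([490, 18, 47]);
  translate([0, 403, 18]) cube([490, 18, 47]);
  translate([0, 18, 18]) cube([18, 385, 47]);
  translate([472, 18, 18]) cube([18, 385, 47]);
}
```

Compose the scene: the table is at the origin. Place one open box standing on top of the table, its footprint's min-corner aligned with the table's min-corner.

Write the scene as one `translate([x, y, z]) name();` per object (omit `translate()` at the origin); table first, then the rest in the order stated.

table();
translate([0, 0, 749]) open_box();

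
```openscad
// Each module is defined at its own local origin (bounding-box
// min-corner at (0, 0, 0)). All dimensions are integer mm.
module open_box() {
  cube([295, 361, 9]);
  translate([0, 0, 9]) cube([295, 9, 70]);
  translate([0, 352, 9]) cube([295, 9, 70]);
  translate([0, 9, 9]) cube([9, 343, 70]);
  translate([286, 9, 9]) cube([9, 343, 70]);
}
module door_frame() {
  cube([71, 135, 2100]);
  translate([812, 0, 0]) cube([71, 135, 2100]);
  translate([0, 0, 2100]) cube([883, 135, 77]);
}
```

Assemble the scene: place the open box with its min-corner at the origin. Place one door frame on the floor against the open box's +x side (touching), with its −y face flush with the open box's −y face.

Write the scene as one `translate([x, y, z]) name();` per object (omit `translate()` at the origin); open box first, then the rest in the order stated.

open_box();
translate([295, 0, 0]) door_frame();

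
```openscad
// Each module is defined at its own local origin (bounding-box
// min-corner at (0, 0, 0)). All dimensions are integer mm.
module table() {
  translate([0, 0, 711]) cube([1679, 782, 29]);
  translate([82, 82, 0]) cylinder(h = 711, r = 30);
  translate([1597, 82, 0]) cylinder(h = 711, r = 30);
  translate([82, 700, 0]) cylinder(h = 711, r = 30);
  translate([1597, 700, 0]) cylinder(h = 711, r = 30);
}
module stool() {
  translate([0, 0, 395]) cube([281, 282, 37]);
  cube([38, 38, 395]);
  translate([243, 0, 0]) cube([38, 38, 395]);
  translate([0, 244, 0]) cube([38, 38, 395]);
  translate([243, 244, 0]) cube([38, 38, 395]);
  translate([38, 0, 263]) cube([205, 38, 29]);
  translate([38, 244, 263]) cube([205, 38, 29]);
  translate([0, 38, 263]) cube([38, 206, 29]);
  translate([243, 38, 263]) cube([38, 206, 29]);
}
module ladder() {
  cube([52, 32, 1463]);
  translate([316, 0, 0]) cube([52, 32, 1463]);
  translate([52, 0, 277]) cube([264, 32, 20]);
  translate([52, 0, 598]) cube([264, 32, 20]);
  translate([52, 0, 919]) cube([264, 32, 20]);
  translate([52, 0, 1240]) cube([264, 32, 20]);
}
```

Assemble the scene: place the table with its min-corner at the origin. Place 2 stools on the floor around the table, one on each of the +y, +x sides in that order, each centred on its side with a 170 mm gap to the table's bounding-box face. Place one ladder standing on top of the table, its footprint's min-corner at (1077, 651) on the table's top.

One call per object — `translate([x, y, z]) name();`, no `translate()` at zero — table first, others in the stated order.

table();
translate([699, 952, 0]) stool();
translate([1849, 250, 0]) stool();
translate([1077, 651, 740]) ladder();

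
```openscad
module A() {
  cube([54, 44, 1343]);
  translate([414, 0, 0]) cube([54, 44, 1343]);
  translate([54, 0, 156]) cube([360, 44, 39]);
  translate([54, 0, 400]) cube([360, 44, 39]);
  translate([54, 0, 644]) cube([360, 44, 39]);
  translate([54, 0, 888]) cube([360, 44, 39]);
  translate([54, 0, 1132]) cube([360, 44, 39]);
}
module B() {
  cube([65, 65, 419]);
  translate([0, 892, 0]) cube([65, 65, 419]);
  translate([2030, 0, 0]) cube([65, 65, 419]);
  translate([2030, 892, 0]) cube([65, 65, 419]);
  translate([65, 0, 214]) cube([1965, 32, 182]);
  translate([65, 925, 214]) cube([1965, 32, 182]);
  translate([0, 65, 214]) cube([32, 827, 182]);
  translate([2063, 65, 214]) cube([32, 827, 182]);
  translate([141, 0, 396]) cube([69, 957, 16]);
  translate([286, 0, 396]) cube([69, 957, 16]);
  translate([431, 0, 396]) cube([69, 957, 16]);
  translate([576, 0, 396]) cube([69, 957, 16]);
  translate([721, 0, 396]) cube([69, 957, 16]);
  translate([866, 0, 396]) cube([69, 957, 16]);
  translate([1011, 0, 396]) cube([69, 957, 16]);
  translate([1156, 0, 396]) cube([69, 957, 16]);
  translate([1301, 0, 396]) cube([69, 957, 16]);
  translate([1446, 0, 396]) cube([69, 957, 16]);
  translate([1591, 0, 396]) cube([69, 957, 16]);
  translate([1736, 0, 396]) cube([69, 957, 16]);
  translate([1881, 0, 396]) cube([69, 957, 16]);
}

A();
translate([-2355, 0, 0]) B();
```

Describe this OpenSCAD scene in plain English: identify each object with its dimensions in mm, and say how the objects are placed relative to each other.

A is a wooden ladder with two side rails of 54×44 mm section and 1343 mm height, set 468 mm apart overall. Between them run 5 rectangular rungs (44 mm deep, 39 mm thick), front faces flush with the rails' −y face. The bottom of the first rung is 156 mm above the floor and each subsequent rung is 244 mm higher than the one below.

B is a bed frame 2095 mm long (x) by 957 mm wide (y). Four 65×65 mm corner posts, 419 mm tall, at the corners of the footprint. Four rails of 32 mm thickness and 182 mm height run between adjacent posts with their undersides at z = 214 mm, their outer faces flush with the outside of the frame (the two x-running rails run between the posts' inner faces; the two y-running rails run between the posts' inner faces). 13 slats, each 69 mm wide (x) and 16 mm thick, lie across the top of the two x-running rails, running the full 957 mm width of the frame in y; the slats are evenly spaced along x between the inner faces of the end posts with equal gaps (rounded down to the nearest mm) at the −x end and between each pair — any rounding remainder accumulates at the +x end.

The bed frame is on the floor beside the ladder on its −x side.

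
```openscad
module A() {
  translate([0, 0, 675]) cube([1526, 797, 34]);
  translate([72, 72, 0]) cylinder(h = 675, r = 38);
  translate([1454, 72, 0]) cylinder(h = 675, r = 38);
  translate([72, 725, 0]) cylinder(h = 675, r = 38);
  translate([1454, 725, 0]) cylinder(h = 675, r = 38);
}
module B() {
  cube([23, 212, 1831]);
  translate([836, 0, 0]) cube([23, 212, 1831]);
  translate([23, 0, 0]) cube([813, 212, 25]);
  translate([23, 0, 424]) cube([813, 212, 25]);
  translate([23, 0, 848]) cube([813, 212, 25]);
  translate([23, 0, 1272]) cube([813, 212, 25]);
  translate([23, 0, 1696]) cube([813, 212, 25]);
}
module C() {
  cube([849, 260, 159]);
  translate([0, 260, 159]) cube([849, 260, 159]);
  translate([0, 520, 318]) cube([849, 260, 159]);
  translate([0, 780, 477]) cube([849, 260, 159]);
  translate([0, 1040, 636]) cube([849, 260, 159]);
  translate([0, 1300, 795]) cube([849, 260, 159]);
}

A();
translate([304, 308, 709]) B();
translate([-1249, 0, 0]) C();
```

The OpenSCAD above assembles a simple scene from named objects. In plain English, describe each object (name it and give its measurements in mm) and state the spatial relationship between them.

A is a rectangular dining table. The top is 1526×797×34 mm with its upper surface at z = 709 mm. It stands on four round legs of 76 mm diameter, each leg's bounding box inset 34 mm from the nearest pair of top edges, running from the floor to the underside of the top.

B is a bookshelf 859 mm wide overall, 212 mm deep and 1831 mm tall. The two sides are 23 mm thick vertical panels. 5 horizontal shelves of 25 mm thickness span between the inner faces of the sides; the lowest shelf sits on the floor and shelves are stacked with a clear vertical gap of 399 mm between each pair.

C is a run of 6 identical solid stair steps. Each tread is 849×260 mm and each step block is 159 mm high. Step 1 rests on the floor; step k is offset from step 1 by (k−1)×260 mm in y and (k−1)×159 mm in z.

The bookshelf is on top of the table. The staircase is on the floor beside the table on its −x side.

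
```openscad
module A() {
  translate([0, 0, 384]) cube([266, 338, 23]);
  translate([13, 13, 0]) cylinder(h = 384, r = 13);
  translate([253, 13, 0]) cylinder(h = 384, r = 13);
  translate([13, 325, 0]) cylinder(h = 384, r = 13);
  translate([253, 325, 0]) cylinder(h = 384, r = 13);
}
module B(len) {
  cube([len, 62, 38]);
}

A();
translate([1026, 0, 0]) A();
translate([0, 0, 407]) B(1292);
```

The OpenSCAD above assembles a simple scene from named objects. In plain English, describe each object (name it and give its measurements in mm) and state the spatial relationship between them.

A is a four-legged stool. The seat is a 266×338×23 mm slab whose top surface is at z = 407 mm; four round legs, each 26 mm in diameter, run from the floor (z = 0) to the underside of the seat, each leg's axis is inset half a diameter from the nearest pair of seat edges (so the leg's bounding box is flush with the corner).

B is a rectangular beam 1292 mm long (x), 62 mm deep (y), 38 mm thick (z).

The beam spans the tops of two stools placed 760 mm apart, resting at z = 407 mm.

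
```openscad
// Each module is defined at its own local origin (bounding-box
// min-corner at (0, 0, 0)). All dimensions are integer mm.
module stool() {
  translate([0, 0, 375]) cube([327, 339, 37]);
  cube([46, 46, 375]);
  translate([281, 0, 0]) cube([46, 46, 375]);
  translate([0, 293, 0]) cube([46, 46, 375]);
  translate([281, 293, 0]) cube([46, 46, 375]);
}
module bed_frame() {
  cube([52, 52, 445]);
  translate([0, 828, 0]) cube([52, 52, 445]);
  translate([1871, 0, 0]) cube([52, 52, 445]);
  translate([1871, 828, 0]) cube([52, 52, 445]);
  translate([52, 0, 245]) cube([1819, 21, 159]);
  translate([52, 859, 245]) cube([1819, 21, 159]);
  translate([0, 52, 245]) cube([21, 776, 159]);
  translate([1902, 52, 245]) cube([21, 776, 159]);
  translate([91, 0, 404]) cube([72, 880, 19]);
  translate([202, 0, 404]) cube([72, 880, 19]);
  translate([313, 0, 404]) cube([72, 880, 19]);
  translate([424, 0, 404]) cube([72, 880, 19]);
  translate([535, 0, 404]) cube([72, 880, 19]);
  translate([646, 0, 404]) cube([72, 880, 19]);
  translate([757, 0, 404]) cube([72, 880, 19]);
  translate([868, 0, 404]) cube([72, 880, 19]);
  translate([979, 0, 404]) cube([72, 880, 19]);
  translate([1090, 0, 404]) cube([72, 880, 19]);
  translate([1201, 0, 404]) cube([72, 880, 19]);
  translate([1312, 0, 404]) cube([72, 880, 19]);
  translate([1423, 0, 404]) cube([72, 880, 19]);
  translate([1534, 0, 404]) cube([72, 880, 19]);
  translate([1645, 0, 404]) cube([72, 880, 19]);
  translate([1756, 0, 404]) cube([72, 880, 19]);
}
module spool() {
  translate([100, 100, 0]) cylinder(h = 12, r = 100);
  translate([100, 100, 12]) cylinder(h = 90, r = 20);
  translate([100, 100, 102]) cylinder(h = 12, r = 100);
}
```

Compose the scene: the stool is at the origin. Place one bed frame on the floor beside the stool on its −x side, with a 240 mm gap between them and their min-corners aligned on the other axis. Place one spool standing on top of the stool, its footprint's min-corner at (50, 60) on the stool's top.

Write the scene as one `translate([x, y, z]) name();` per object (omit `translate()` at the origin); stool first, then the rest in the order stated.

stool();
translate([-2163, 0, 0]) bed_frame();
translate([50, 60, 412]) spool();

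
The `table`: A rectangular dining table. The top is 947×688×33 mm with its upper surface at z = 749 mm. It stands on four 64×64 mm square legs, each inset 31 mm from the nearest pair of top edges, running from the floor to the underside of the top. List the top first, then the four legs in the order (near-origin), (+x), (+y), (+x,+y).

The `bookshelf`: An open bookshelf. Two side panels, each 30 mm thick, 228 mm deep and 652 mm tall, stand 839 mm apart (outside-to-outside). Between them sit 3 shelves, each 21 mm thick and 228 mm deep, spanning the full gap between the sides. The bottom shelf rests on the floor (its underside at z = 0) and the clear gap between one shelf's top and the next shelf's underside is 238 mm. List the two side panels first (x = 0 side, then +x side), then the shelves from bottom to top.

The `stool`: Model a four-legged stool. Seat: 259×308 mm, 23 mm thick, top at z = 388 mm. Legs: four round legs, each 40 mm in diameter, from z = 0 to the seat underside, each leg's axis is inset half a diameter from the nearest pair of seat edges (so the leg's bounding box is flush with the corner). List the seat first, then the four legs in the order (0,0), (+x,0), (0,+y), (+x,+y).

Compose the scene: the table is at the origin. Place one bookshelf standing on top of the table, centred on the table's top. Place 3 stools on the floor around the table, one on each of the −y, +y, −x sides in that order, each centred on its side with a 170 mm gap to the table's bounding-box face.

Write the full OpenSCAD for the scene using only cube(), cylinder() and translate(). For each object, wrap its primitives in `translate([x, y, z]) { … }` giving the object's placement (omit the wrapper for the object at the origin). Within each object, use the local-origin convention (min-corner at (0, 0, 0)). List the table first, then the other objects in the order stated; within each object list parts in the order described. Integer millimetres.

translate([0, 0, 716]) cube([947, 688, 33]);
translate([31, 31, 0]) cube([64, 64, 716]);
translate([852, 31, 0]) cube([64, 64, 716]);
translate([31, 593, 0]) cube([64, 64, 716]);
translate([852, 593, 0]) cube([64, 64, 716]);
translate([54, 230, 749]) {
  cube([30, 228, 652]);
  translate([809, 0, 0]) cube([30, 228, 652]);
  translate([30, 0, 0]) cube([779, 228, 21]);
  translate([30, 0, 259]) cube([779, 228, 21]);
  translate([30, 0, 518]) cube([779, 228, 21]);
}
translate([344, -478, 0]) {
  translate([0, 0, 365]) cube([259, 308, 23]);
  translate([20, 20, 0]) cylinder(h = 365, r = 20);
  translate([239, 20, 0]) cylinder(h = 365, r = 20);
  translate([20, 288, 0]) cylinder(h = 365, r = 20);
  translate([239, 288, 0]) cylinder(h = 365, r = 20);
}
translate([344, 858, 0]) {
  translate([0, 0, 365]) cube([259, 308, 23]);
  translate([20, 20, 0]) cylinder(h = 365, r = 20);
  translate([239, 20, 0]) cylinder(h = 365, r = 20);
  translate([20, 288, 0]) cylinder(h = 365, r = 20);
  translate([239, 288, 0]) cylinder(h = 365, r = 20);
}
translate([-429, 190, 0]) {
  translate([0, 0, 365]) cube([259, 308, 23]);
  translate([20, 20, 0]) cylinder(h = 365, r = 20);
  translate([239, 20, 0]) cylinder(h = 365, r = 20);
  translate([20, 288, 0]) cylinder(h = 365, r = 20);
  translate([239, 288, 0]) cylinder(h = 365, r = 20);
}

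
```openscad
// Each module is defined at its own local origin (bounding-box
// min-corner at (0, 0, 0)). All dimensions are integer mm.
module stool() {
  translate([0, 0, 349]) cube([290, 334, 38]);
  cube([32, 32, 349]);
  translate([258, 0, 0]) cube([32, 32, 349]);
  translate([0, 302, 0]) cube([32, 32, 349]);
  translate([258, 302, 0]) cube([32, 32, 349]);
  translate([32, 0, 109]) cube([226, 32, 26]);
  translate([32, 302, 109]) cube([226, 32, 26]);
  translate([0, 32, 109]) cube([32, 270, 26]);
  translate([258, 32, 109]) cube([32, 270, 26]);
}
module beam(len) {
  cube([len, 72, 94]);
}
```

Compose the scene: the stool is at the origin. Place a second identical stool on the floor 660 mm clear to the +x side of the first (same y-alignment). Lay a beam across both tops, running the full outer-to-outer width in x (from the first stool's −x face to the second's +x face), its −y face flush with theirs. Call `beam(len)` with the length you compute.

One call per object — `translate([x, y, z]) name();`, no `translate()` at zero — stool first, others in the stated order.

stool();
translate([950, 0, 0]) stool();
translate([0, 0, 387]) beam(1240);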